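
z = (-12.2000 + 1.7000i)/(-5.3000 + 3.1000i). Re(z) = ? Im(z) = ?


Multiply by conjugate: (-12.2000 + 1.7000i)(-5.3000 - 3.1000i) / ((-5.3)^2 + 3.1^2)
Numerator real = -12.2*(-5.3) + 1.7*3.1 = 69.93
Numerator imag = 1.7*(-5.3) - (-12.2)*3.1 = 28.81
Denominator = 37.7
Re(z) = 69.93/37.7 = 1.8549
Im(z) = 28.81/37.7 = 0.7642

Re(z) = 1.8549, Im(z) = 0.7642


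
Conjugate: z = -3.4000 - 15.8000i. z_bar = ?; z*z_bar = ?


z_bar = -3.4000 + 15.8000i
z*z_bar = (-3.4)^2 + (-15.8)^2 = 11.56 + 249.64 = 261.2

z_bar = -3.4000 + 15.8000i, z*z_bar = 261.2


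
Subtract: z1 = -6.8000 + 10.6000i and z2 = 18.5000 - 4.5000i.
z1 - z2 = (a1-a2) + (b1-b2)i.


Real: -6.8 - 18.5 = -25.3
Imag: 10.6 + 4.5 = 15.1

-25.3000 + 15.1000i


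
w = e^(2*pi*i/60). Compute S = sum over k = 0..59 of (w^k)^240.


The roots are w_k = w^k with w = e^(2*pi*i/60), and (w^k)^240 = (w^240)^k.
So S = 1 + u + u^2 + ... + u^(59) with u = w^240.
240 = 4*60 + 0, so 240 is a multiple of 60 and u = (w^60)^4 = 1.
Every one of the 60 terms equals 1: S = 60

S = 60


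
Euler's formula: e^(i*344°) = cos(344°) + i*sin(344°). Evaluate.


cos(344°) = 0.9613
sin(344°) = -0.2756

e^(i*344°) = 0.9613 - 0.2756i


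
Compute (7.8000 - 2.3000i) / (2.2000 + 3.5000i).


Conjugate of z2 = 2.2000 - 3.5000i
Numerator: (7.8000 - 2.3000i)(2.2000 - 3.5000i) = 9.1100 - 32.3600i
Denominator: 2.2^2 + 3.5^2 = 17.09
Result = (9.1100 - 32.3600i)/17.09

0.5331 - 1.8935i


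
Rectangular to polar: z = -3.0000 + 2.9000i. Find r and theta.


r = sqrt(9+8.41) = sqrt(17.41) = 4.1725
theta = atan2(2.9, -3) = 135.9710 degrees

r = 4.1725, theta = 135.9710 degrees


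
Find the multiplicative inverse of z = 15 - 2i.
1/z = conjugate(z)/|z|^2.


|z|^2 = 225+4 = 229
1/z = (15 + 2i)/229

1/z = 0.0655 + 0.0087i


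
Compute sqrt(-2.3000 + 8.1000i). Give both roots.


|z| = sqrt(5.29+65.61) = 8.4202
sqrt((|z|+a)/2) = sqrt((8.4202+(-2.3))/2) = sqrt(3.0601) = 1.7493
sqrt((|z|-a)/2) = sqrt((8.4202-(-2.3))/2) = sqrt(5.3601) = 2.3152

±(1.7493 + 2.3152i) i.e. 1.7493 + 2.3152i and -1.7493 - 2.3152i


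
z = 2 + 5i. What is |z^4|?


|z| = sqrt(4+25) = sqrt(29) = 5.3852
|z^4| = |z|^4 = (sqrt(29))^4 = 29^2 = 841

|z^4| = 841


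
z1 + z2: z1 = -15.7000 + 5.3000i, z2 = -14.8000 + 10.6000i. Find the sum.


Real: -15.7 - 14.8 = -30.5
Imag: 5.3 + 10.6 = 15.9

-30.5000 + 15.9000i


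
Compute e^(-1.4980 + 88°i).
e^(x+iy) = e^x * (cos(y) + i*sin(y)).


e^-1.4980 = 0.22358
cos(88°) = 0.0349
sin(88°) = 0.9994
Real = 0.22358*0.0349 = 0.0078
Imag = 0.22358*0.9994 = 0.2234

0.0078 + 0.2234i


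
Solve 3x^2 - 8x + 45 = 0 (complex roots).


disc = (-8)^2 - 4*3*45 = 64 - 540 = -476
sqrt(|disc|) = sqrt(476) = 21.8174
Real part = 8/(2*3) = 1.3333
Imag part = 21.8174/(2*3) = 3.6362

1.3333 ± 3.6362i


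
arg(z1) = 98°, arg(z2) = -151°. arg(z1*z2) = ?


arg(z1*z2) = 98° - 151° = -53°
Normalized to (-180°, 180°]: -53°

-53°


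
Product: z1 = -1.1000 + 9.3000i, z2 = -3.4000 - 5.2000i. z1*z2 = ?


Real = -1.1*(-3.4) - 9.3*(-5.2) = 3.74 - (-48.36) = 52.1
Imag = -1.1*(-5.2) - (3.4)*9.3 = 5.72 - (31.62) = -25.9

52.1000 - 25.9000i


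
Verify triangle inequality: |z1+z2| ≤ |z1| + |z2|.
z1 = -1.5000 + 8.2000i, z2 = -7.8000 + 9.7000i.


|z1| = sqrt((-1.5)^2 + 8.2^2) = sqrt(69.49) = 8.3361
|z2| = sqrt((-7.8)^2 + 9.7^2) = sqrt(154.93) = 12.4471
z1+z2 = -9.3000 + 17.9000i
|z1+z2| = sqrt(406.9) = 20.1718
|z1|+|z2| = 8.3361 + 12.4471 = 20.7832

|z1+z2| = 20.1718 ≤ |z1|+|z2| = 20.7832 (verified)


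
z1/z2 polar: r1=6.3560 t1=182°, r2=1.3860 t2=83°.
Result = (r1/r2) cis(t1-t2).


r = 6.3560 / 1.3860 = 4.5859
theta = 182° - 83° = 99° = 99° (mod 360)

4.5859 cis(99°)


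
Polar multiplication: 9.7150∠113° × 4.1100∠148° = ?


r = 9.7150 * 4.1100 = 39.9287
theta = 113° + 148° = 261° = 261° (mod 360)

39.9287 cis(261°)


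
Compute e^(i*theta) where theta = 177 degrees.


cos(177°) = -0.9986
sin(177°) = 0.0523

e^(i*177°) = -0.9986 + 0.0523i


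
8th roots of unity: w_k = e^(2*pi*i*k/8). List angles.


The 8th roots of unity are cis(360k/8°) for k=0..7
Angle step = 360/8 = 45°
Primitive root: cis(45°)
Primitive root = 0.7071 + 0.7071i

8 roots at angles: 0°, 45°, 90°, 135°, 180°, 225°, 270°, 315°


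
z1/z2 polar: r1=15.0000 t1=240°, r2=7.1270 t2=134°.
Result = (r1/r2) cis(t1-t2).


r = 15.0000 / 7.1270 = 2.1047
theta = 240° - 134° = 106° = 106° (mod 360)

2.1047 cis(106°)


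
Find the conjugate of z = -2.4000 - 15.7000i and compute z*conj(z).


z_bar = -2.4000 + 15.7000i
z*z_bar = (-2.4)^2 + (-15.7)^2 = 5.76 + 246.49 = 252.25

z_bar = -2.4000 + 15.7000i, z*z_bar = 252.25


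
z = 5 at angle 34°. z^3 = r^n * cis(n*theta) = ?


r^3 = 5^3 = 125
n*theta = 3*34° = 102° = 102° (mod 360)
a = 125*cos(102°) = -25.9890
b = 125*sin(102°) = 122.2685

125 cis(102°) = -25.9890 + 122.2685i


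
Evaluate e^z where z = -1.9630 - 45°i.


e^-1.9630 = 0.1404
cos(-45°) = 0.7071
sin(-45°) = -0.7071
Real = 0.1404*0.7071 = 0.0993
Imag = 0.1404*(-0.7071) = -0.0993

0.0993 - 0.0993i


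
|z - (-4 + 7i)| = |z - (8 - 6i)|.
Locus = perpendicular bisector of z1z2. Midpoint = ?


Equal distances means the locus is the perpendicular bisector of z1 and z2.
Midpoint = ((-4+8)/2, (7+(-6))/2) = (2.0000, 0.5000)

Perpendicular bisector through (2.0000, 0.5000)


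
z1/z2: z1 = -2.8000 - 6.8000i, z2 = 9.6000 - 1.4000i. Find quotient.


Conjugate of z2 = 9.6000 + 1.4000i
Numerator: (-2.8000 - 6.8000i)(9.6000 + 1.4000i) = -17.3600 - 69.2000i
Denominator: 9.6^2 + (-1.4)^2 = 94.12
Result = (-17.3600 - 69.2000i)/94.12

-0.1844 - 0.7352i


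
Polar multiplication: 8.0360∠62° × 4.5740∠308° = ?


r = 8.0360 * 4.5740 = 36.7567
theta = 62° + 308° = 370° = 10° (mod 360)

36.7567 cis(10°)


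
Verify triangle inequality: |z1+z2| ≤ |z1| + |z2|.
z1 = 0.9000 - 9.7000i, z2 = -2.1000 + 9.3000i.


|z1| = sqrt(0.9^2 + (-9.7)^2) = sqrt(94.9) = 9.7417
|z2| = sqrt((-2.1)^2 + 9.3^2) = sqrt(90.9) = 9.5341
z1+z2 = -1.2000 - 0.4000i
|z1+z2| = sqrt(1.6) = 1.2649
|z1|+|z2| = 9.7417 + 9.5341 = 19.2758

|z1+z2| = 1.2649 ≤ |z1|+|z2| = 19.2758 (verified)


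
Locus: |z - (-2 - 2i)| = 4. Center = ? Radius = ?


|z - z0| = r is a circle with center z0 and radius r.
Center = (-2, -2), radius = 4

Circle with center (-2, -2) and radius 4


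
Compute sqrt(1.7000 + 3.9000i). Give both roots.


|z| = sqrt(2.89+15.21) = 4.2544
sqrt((|z|+a)/2) = sqrt((4.2544+1.7)/2) = sqrt(2.9772) = 1.7255
sqrt((|z|-a)/2) = sqrt((4.2544-1.7)/2) = sqrt(1.2772) = 1.1301

±(1.7255 + 1.1301i) i.e. 1.7255 + 1.1301i and -1.7255 - 1.1301i


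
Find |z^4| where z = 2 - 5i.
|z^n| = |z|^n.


|z| = sqrt(4+25) = sqrt(29) = 5.3852
|z^4| = |z|^4 = (sqrt(29))^4 = 29^2 = 841

|z^4| = 841


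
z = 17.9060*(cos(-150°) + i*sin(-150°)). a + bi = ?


a = 17.9060*cos(-150°) = 17.9060*(-0.86603) = -15.5071
b = 17.9060*sin(-150°) = 17.9060*(-0.5) = -8.9530

-15.5071 - 8.9530i


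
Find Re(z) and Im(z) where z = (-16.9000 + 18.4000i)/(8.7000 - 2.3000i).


Multiply by conjugate: (-16.9000 + 18.4000i)(8.7000 + 2.3000i) / (8.7^2 + (-2.3)^2)
Numerator real = -16.9*8.7 + 18.4*(-2.3) = -189.35
Numerator imag = 18.4*8.7 - (-16.9)*(-2.3) = 121.21
Denominator = 80.98
Re(z) = -189.35/80.98 = -2.3382
Im(z) = 121.21/80.98 = 1.4968

Re(z) = -2.3382, Im(z) = 1.4968


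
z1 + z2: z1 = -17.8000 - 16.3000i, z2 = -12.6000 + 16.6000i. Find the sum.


Real: -17.8 - 12.6 = -30.4
Imag: -16.3 + 16.6 = 0.3

-30.4000 + 0.3000i


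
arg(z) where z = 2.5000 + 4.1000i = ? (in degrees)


Re = 2.5, Im = 4.1
arg = atan2(4.1, 2.5) = 58.6270 degrees

arg(z) = 58.6270 degrees


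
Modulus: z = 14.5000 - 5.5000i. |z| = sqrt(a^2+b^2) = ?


|z| = sqrt(14.5^2 + (-5.5)^2) = sqrt(210.25 + 30.25) = sqrt(240.5) = 15.5081

|z| = 15.5081


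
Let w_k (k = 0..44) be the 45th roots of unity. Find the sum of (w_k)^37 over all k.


The roots are w_k = w^k with w = e^(2*pi*i/45), and (w^k)^37 = (w^37)^k.
So S = 1 + u + u^2 + ... + u^(44) with u = w^37.
37 = 0*45 + 37, so 37 is not a multiple of 45: u = w^37 ≠ 1 (w is a primitive 45th root), while u^45 = (w^45)^37 = 1.
Geometric series: S = (1 - u^45)/(1 - u) = (1 - 1)/(1 - u) = 0

S = 0


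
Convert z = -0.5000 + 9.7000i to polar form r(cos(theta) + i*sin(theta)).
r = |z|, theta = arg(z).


r = sqrt(0.25+94.09) = sqrt(94.34) = 9.7129
theta = atan2(9.7, -0.5) = 92.9508 degrees

r = 9.7129, theta = 92.9508 degrees


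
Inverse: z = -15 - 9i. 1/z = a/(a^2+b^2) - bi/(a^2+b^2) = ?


|z|^2 = 225+81 = 306
1/z = (-15 + 9i)/306

1/z = -0.0490 + 0.0294i


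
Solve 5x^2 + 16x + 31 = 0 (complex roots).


disc = 16^2 - 4*5*31 = 256 - 620 = -364
sqrt(|disc|) = sqrt(364) = 19.0788
Real part = -16/(2*5) = -1.6000
Imag part = 19.0788/(2*5) = 1.9079

-1.6000 ± 1.9079i


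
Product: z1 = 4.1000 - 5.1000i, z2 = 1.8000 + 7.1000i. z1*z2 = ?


Real = 4.1*1.8 - (-5.1)*7.1 = 7.38 - (-36.21) = 43.59
Imag = 4.1*7.1 + 1.8*(-5.1) = 29.11 - (9.18) = 19.93

43.5900 + 19.9300i


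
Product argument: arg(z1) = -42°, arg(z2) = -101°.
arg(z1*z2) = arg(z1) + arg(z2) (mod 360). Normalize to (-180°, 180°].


arg(z1*z2) = -42° - 101° = -143°
Normalized to (-180°, 180°]: -143°

-143°


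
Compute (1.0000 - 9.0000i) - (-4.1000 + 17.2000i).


Real: 1 + 4.1 = 5.1
Imag: -9 - 17.2 = -26.2

5.1000 - 26.2000i


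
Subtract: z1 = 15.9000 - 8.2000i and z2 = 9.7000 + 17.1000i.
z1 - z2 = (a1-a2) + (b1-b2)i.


Real: 15.9 - 9.7 = 6.2
Imag: -8.2 - 17.1 = -25.3

6.2000 - 25.3000i


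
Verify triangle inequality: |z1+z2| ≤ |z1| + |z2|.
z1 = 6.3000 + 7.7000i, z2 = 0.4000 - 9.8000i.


|z1| = sqrt(6.3^2 + 7.7^2) = sqrt(98.98) = 9.9489
|z2| = sqrt(0.4^2 + (-9.8)^2) = sqrt(96.2) = 9.8082
z1+z2 = 6.7000 - 2.1000i
|z1+z2| = sqrt(49.3) = 7.0214
|z1|+|z2| = 9.9489 + 9.8082 = 19.7571

|z1+z2| = 7.0214 ≤ |z1|+|z2| = 19.7571 (verified)


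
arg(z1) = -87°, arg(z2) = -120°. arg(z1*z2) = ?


arg(z1*z2) = -87° - 120° = -207°
Normalized to (-180°, 180°]: 153°

153°


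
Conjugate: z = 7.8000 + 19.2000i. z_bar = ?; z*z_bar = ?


z_bar = 7.8000 - 19.2000i
z*z_bar = 7.8^2 + 19.2^2 = 60.84 + 368.64 = 429.48

z_bar = 7.8000 - 19.2000i, z*z_bar = 429.48


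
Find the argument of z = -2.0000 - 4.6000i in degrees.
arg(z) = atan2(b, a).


Re = -2, Im = -4.6
arg = atan2(-4.6, -2) = -113.4986 degrees

arg(z) = -113.4986 degrees


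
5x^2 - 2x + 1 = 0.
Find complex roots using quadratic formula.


disc = (-2)^2 - 4*5*1 = 4 - 20 = -16
sqrt(|disc|) = sqrt(16) = 4.0000
Real part = 2/(2*5) = 0.2000
Imag part = 4.0000/(2*5) = 0.4000

0.2000 ± 0.4000i


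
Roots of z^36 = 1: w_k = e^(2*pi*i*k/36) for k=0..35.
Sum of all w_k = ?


The sum of all 36th roots of unity is 0.
Geometric series: (1 - w^36)/(1 - w) = (1-1)/(1-w) = 0 since w^36 = 1, w ≠ 1.
Alternatively: coefficient of z^35 in z^36 - 1 is 0.

0


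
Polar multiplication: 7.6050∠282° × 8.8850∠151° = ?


r = 7.6050 * 8.8850 = 67.5704
theta = 282° + 151° = 433° = 73° (mod 360)

67.5704 cis(73°)


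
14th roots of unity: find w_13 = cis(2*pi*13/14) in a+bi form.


Angle = 360*13/14 = 334.2857°
a = cos(334.2857°) = 0.9010
b = sin(334.2857°) = -0.4339

0.9010 - 0.4339i


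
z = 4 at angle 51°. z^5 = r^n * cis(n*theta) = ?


r^5 = 4^5 = 1024
n*theta = 5*51° = 255° = 255° (mod 360)
a = 1024*cos(255°) = -265.0307
b = 1024*sin(255°) = -989.1080

1024 cis(255°) = -265.0307 - 989.1080i


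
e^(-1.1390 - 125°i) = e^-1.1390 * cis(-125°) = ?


e^-1.1390 = 0.3201
cos(-125°) = -0.5736
sin(-125°) = -0.8192
Real = 0.3201*(-0.5736) = -0.1836
Imag = 0.3201*(-0.8192) = -0.2622

-0.1836 - 0.2622i


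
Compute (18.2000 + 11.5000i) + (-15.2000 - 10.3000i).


Real: 18.2 - 15.2 = 3
Imag: 11.5 - 10.3 = 1.2

3.0000 + 1.2000i


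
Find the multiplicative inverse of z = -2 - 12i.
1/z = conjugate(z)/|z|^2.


|z|^2 = 4+144 = 148
1/z = (-2 + 12i)/148

1/z = -0.0135 + 0.0811i


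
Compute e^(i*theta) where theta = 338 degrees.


cos(338°) = 0.9272
sin(338°) = -0.3746

e^(i*338°) = 0.9272 - 0.3746i


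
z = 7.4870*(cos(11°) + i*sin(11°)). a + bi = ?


a = 7.4870*cos(11°) = 7.4870*0.981627 = 7.3494
b = 7.4870*sin(11°) = 7.4870*0.19081 = 1.4286

7.3494 + 1.4286i


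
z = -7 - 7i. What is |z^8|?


|z| = sqrt(49+49) = sqrt(98) = 9.8995
|z^8| = |z|^8 = (sqrt(98))^8 = 98^4 = 92236816

|z^8| = 92236816


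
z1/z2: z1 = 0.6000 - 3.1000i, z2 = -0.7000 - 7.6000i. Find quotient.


Conjugate of z2 = -0.7000 + 7.6000i
Numerator: (0.6000 - 3.1000i)(-0.7000 + 7.6000i) = 23.1400 + 6.7300i
Denominator: (-0.7)^2 + (-7.6)^2 = 58.25
Result = (23.1400 + 6.7300i)/58.25

0.3973 + 0.1155i


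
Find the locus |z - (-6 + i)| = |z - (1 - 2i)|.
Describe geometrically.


Equal distances means the locus is the perpendicular bisector of z1 and z2.
Midpoint = ((-6+1)/2, (1+(-2))/2) = (-2.5000, -0.5000)

Perpendicular bisector through (-2.5000, -0.5000)


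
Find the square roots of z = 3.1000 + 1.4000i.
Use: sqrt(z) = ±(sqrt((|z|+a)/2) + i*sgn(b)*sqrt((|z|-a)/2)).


|z| = sqrt(9.61+1.96) = 3.4015
sqrt((|z|+a)/2) = sqrt((3.4015+3.1)/2) = sqrt(3.2507) = 1.8030
sqrt((|z|-a)/2) = sqrt((3.4015-3.1)/2) = sqrt(0.1507) = 0.3882

±(1.8030 + 0.3882i) i.e. 1.8030 + 0.3882i and -1.8030 - 0.3882i


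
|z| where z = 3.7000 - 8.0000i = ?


|z| = sqrt(3.7^2 + (-8)^2) = sqrt(13.69 + 64) = sqrt(77.69) = 8.8142

|z| = 8.8142


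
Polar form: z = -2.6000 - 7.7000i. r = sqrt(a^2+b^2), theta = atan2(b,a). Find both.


r = sqrt(6.76+59.29) = sqrt(66.05) = 8.1271
theta = atan2(-7.7, -2.6) = -108.6579 degrees

r = 8.1271, theta = -108.6579 degrees


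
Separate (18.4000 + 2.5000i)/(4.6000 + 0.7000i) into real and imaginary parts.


Multiply by conjugate: (18.4000 + 2.5000i)(4.6000 - 0.7000i) / (4.6^2 + 0.7^2)
Numerator real = 18.4*4.6 + 2.5*0.7 = 86.39
Numerator imag = 2.5*4.6 - 18.4*0.7 = -1.38
Denominator = 21.65
Re(z) = 86.39/21.65 = 3.9903
Im(z) = -1.38/21.65 = -0.0637

Re(z) = 3.9903, Im(z) = -0.0637


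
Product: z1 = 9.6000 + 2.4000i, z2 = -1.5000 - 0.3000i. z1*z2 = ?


Real = 9.6*(-1.5) - 2.4*(-0.3) = -14.4 - (-0.72) = -13.68
Imag = 9.6*(-0.3) - (1.5)*2.4 = -2.88 - (3.6) = -6.48

-13.6800 - 6.4800i


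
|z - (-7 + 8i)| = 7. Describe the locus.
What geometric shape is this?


|z - z0| = r is a circle with center z0 and radius r.
Center = (-7, 8), radius = 7

Circle with center (-7, 8) and radius 7


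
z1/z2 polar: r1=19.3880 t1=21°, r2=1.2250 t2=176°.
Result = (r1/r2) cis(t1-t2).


r = 19.3880 / 1.2250 = 15.8269
theta = 21° - 176° = -155° = 205° (mod 360)

15.8269 cis(205°)


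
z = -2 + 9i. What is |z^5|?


|z| = sqrt(4+81) = sqrt(85) = 9.2195
|z^5| = |z|^5 = (sqrt(85))^5 = 85^2 * sqrt(85) = 7225*sqrt(85)

|z^5| = 7225*sqrt(85) ≈ 66611.2087


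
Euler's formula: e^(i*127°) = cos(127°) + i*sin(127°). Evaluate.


cos(127°) = -0.6018
sin(127°) = 0.7986

e^(i*127°) = -0.6018 + 0.7986i


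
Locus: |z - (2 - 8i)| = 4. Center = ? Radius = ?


|z - z0| = r is a circle with center z0 and radius r.
Center = (2, -8), radius = 4

Circle with center (2, -8) and radius 4


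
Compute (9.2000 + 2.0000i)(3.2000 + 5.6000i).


Real = 9.2*3.2 - 2*5.6 = 29.44 - 11.2 = 18.24
Imag = 9.2*5.6 + 3.2*2 = 51.52 + 6.4 = 57.92

18.2400 + 57.9200i


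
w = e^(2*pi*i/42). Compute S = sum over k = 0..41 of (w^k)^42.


The roots are w_k = w^k with w = e^(2*pi*i/42), and (w^k)^42 = (w^42)^k.
So S = 1 + u + u^2 + ... + u^(41) with u = w^42.
42 = 1*42 + 0, so 42 is a multiple of 42 and u = (w^42)^1 = 1.
Every one of the 42 terms equals 1: S = 42

S = 42


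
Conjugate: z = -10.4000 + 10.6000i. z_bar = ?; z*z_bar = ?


z_bar = -10.4000 - 10.6000i
z*z_bar = (-10.4)^2 + 10.6^2 = 108.16 + 112.36 = 220.52

z_bar = -10.4000 - 10.6000i, z*z_bar = 220.52


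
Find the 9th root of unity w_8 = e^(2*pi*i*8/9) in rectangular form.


Angle = 360*8/9 = 320°
a = cos(320°) = 0.7660
b = sin(320°) = -0.6428

0.7660 - 0.6428i


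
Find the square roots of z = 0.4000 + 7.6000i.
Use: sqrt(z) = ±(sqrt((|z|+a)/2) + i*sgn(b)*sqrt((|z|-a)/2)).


|z| = sqrt(0.16+57.76) = 7.6105
sqrt((|z|+a)/2) = sqrt((7.6105+0.4)/2) = sqrt(4.0053) = 2.0013
sqrt((|z|-a)/2) = sqrt((7.6105-0.4)/2) = sqrt(3.6053) = 1.8988

±(2.0013 + 1.8988i) i.e. 2.0013 + 1.8988i and -2.0013 - 1.8988i


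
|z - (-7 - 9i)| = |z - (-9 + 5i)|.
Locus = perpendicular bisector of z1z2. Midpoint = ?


Equal distances means the locus is the perpendicular bisector of z1 and z2.
Midpoint = ((-7+(-9))/2, (-9+5)/2) = (-8.0000, -2.0000)

Perpendicular bisector through (-8.0000, -2.0000)


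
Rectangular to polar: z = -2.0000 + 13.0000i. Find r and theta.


r = sqrt(4+169) = sqrt(173) = 13.1529
theta = atan2(13, -2) = 98.7462 degrees

r = 13.1529, theta = 98.7462 degrees


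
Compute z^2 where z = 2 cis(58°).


r^2 = 2^2 = 4
n*theta = 2*58° = 116° = 116° (mod 360)
a = 4*cos(116°) = -1.7535
b = 4*sin(116°) = 3.5952

4 cis(116°) = -1.7535 + 3.5952i


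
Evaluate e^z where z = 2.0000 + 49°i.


e^2.0000 = 7.3891
cos(49°) = 0.65606
sin(49°) = 0.7547
Real = 7.3891*0.65606 = 4.8477
Imag = 7.3891*0.7547 = 5.5766

4.8477 + 5.5766i


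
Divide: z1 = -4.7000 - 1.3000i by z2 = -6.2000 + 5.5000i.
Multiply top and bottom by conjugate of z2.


Conjugate of z2 = -6.2000 - 5.5000i
Numerator: (-4.7000 - 1.3000i)(-6.2000 - 5.5000i) = 21.9900 + 33.9100i
Denominator: (-6.2)^2 + 5.5^2 = 68.69
Result = (21.9900 + 33.9100i)/68.69

0.3201 + 0.4937i


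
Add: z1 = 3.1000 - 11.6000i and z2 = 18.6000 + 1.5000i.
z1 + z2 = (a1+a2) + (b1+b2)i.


Real: 3.1 + 18.6 = 21.7
Imag: -11.6 + 1.5 = -10.1

21.7000 - 10.1000i


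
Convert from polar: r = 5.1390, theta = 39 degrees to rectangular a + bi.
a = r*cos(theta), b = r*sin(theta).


a = 5.1390*cos(39°) = 5.1390*0.77715 = 3.9938
b = 5.1390*sin(39°) = 5.1390*0.62932 = 3.2341

3.9938 + 3.2341i


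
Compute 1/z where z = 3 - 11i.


|z|^2 = 9+121 = 130
1/z = (3 + 11i)/130

1/z = 0.0231 + 0.0846i


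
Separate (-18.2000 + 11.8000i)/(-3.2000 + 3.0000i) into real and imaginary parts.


Multiply by conjugate: (-18.2000 + 11.8000i)(-3.2000 - 3.0000i) / ((-3.2)^2 + 3^2)
Numerator real = -18.2*(-3.2) + 11.8*3 = 93.64
Numerator imag = 11.8*(-3.2) - (-18.2)*3 = 16.84
Denominator = 19.24
Re(z) = 93.64/19.24 = 4.8669
Im(z) = 16.84/19.24 = 0.8753

Re(z) = 4.8669, Im(z) = 0.8753


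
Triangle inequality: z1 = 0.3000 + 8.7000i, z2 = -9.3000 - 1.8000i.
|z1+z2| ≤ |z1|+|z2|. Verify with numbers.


|z1| = sqrt(0.3^2 + 8.7^2) = sqrt(75.78) = 8.7052
|z2| = sqrt((-9.3)^2 + (-1.8)^2) = sqrt(89.73) = 9.4726
z1+z2 = -9.0000 + 6.9000i
|z1+z2| = sqrt(128.61) = 11.3406
|z1|+|z2| = 8.7052 + 9.4726 = 18.1778

|z1+z2| = 11.3406 ≤ |z1|+|z2| = 18.1778 (verified)


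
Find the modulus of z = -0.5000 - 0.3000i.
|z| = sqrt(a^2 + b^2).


|z| = sqrt((-0.5)^2 + (-0.3)^2) = sqrt(0.25 + 0.09) = sqrt(0.34) = 0.5831

|z| = 0.5831


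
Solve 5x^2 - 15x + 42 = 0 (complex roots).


disc = (-15)^2 - 4*5*42 = 225 - 840 = -615
sqrt(|disc|) = sqrt(615) = 24.7992
Real part = 15/(2*5) = 1.5000
Imag part = 24.7992/(2*5) = 2.4799

1.5000 ± 2.4799i


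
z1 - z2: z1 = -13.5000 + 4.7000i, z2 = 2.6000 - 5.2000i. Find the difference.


Real: -13.5 - 2.6 = -16.1
Imag: 4.7 + 5.2 = 9.9

-16.1000 + 9.9000i


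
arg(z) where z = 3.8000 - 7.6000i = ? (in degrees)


Re = 3.8, Im = -7.6
arg = atan2(-7.6, 3.8) = -63.4349 degrees

arg(z) = -63.4349 degrees


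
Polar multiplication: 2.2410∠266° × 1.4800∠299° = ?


r = 2.2410 * 1.4800 = 3.3167
theta = 266° + 299° = 565° = 205° (mod 360)

3.3167 cis(205°)


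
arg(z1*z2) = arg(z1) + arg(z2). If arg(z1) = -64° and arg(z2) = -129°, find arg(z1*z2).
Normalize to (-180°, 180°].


arg(z1*z2) = -64° - 129° = -193°
Normalized to (-180°, 180°]: 167°

167°


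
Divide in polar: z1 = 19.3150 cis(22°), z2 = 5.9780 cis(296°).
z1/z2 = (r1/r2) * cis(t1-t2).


r = 19.3150 / 5.9780 = 3.2310
theta = 22° - 296° = -274° = 86° (mod 360)

3.2310 cis(86°)


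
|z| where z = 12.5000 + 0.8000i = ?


|z| = sqrt(12.5^2 + 0.8^2) = sqrt(156.25 + 0.64) = sqrt(156.89) = 12.5256

|z| = 12.5256


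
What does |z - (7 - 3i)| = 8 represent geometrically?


|z - z0| = r is a circle with center z0 and radius r.
Center = (7, -3), radius = 8

Circle with center (7, -3) and radius 8


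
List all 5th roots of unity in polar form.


The 5th roots of unity are cis(360k/5°) for k=0..4
Angle step = 360/5 = 72°
Primitive root: cis(72°)
Primitive root = 0.3090 + 0.9511i

5 roots at angles: 0°, 72°, 144°, 216°, 288°


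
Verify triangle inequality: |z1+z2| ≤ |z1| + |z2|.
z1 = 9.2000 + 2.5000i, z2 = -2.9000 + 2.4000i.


|z1| = sqrt(9.2^2 + 2.5^2) = sqrt(90.89) = 9.5336
|z2| = sqrt((-2.9)^2 + 2.4^2) = sqrt(14.17) = 3.7643
z1+z2 = 6.3000 + 4.9000i
|z1+z2| = sqrt(63.7) = 7.9812
|z1|+|z2| = 9.5336 + 3.7643 = 13.2979

|z1+z2| = 7.9812 ≤ |z1|+|z2| = 13.2979 (verified)


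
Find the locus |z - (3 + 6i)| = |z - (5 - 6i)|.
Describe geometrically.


Equal distances means the locus is the perpendicular bisector of z1 and z2.
Midpoint = ((3+5)/2, (6+(-6))/2) = (4.0000, 0)

Perpendicular bisector through (4.0000, 0)


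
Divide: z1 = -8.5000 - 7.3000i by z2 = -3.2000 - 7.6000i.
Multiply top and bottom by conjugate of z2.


Conjugate of z2 = -3.2000 + 7.6000i
Numerator: (-8.5000 - 7.3000i)(-3.2000 + 7.6000i) = 82.6800 - 41.2400i
Denominator: (-3.2)^2 + (-7.6)^2 = 68
Result = (82.6800 - 41.2400i)/68

1.2159 - 0.6065i


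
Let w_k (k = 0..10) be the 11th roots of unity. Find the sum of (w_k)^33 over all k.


The roots are w_k = w^k with w = e^(2*pi*i/11), and (w^k)^33 = (w^33)^k.
So S = 1 + u + u^2 + ... + u^(10) with u = w^33.
33 = 3*11 + 0, so 33 is a multiple of 11 and u = (w^11)^3 = 1.
Every one of the 11 terms equals 1: S = 11

S = 11


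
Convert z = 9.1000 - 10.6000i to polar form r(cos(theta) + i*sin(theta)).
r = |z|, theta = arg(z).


r = sqrt(82.81+112.36) = sqrt(195.17) = 13.9703
theta = atan2(-10.6, 9.1) = -49.3542 degrees

r = 13.9703, theta = -49.3542 degrees


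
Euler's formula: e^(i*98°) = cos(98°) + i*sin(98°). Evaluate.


cos(98°) = -0.1392
sin(98°) = 0.9903

e^(i*98°) = -0.1392 + 0.9903i


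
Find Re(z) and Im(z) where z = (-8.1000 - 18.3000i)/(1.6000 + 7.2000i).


Multiply by conjugate: (-8.1000 - 18.3000i)(1.6000 - 7.2000i) / (1.6^2 + 7.2^2)
Numerator real = -8.1*1.6 - (18.3)*7.2 = -144.72
Numerator imag = -18.3*1.6 - (-8.1)*7.2 = 29.04
Denominator = 54.4
Re(z) = -144.72/54.4 = -2.6603
Im(z) = 29.04/54.4 = 0.5338

Re(z) = -2.6603, Im(z) = 0.5338


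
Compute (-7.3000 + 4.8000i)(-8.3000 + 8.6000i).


Real = -7.3*(-8.3) - 4.8*8.6 = 60.59 - 41.28 = 19.31
Imag = -7.3*8.6 - (8.3)*4.8 = -62.78 - (39.84) = -102.62

19.3100 - 102.6200i


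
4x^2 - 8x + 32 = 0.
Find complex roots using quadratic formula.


disc = (-8)^2 - 4*4*32 = 64 - 512 = -448
sqrt(|disc|) = sqrt(448) = 21.1660
Real part = 8/(2*4) = 1.0000
Imag part = 21.1660/(2*4) = 2.6458

1.0000 ± 2.6458i


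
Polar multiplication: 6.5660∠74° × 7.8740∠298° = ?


r = 6.5660 * 7.8740 = 51.7007
theta = 74° + 298° = 372° = 12° (mod 360)

51.7007 cis(12°)


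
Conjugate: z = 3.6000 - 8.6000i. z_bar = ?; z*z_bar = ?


z_bar = 3.6000 + 8.6000i
z*z_bar = 3.6^2 + (-8.6)^2 = 12.96 + 73.96 = 86.92

z_bar = 3.6000 + 8.6000i, z*z_bar = 86.92


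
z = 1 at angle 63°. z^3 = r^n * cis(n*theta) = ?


r^3 = 1^3 = 1
n*theta = 3*63° = 189° = 189° (mod 360)
a = 1*cos(189°) = -0.9877
b = 1*sin(189°) = -0.1564

1 cis(189°) = -0.9877 - 0.1564i


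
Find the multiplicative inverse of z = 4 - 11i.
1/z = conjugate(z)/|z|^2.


|z|^2 = 16+121 = 137
1/z = (4 + 11i)/137

1/z = 0.0292 + 0.0803i


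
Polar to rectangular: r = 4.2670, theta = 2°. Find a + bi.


a = 4.2670*cos(2°) = 4.2670*0.9994 = 4.2644
b = 4.2670*sin(2°) = 4.2670*0.0349 = 0.1489

4.2644 + 0.1489i


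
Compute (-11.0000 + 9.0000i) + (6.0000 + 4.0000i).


Real: -11 + 6 = -5
Imag: 9 + 4 = 13

-5.0000 + 13.0000i


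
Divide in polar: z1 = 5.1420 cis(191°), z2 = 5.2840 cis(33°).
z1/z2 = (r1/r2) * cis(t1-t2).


r = 5.1420 / 5.2840 = 0.9731
theta = 191° - 33° = 158° = 158° (mod 360)

0.9731 cis(158°)


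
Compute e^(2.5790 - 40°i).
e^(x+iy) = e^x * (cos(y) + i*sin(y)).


e^2.5790 = 13.1839
cos(-40°) = 0.7660444
sin(-40°) = -0.64279
Real = 13.1839*0.7660444 = 10.0995
Imag = 13.1839*(-0.64279) = -8.4745

10.0995 - 8.4745i


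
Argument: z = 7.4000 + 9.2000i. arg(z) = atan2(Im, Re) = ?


Re = 7.4, Im = 9.2
arg = atan2(9.2, 7.4) = 51.1886 degrees

arg(z) = 51.1886 degrees


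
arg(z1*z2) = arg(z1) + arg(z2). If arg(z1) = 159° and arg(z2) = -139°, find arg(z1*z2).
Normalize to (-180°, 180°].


arg(z1*z2) = 159° - 139° = 20°
Normalized to (-180°, 180°]: 20°

20°


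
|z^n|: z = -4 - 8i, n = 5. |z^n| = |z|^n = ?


|z| = sqrt(16+64) = sqrt(80) = 8.9443
|z^5| = |z|^5 = (sqrt(80))^5 = 80^2 * sqrt(80) = 6400*sqrt(80)

|z^5| = 6400*sqrt(80) ≈ 57243.3402


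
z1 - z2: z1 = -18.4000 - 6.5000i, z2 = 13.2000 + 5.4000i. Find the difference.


Real: -18.4 - 13.2 = -31.6
Imag: -6.5 - 5.4 = -11.9

-31.6000 - 11.9000i


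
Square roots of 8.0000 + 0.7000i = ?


|z| = sqrt(64+0.49) = 8.0306
sqrt((|z|+a)/2) = sqrt((8.0306+8)/2) = sqrt(8.0153) = 2.8311
sqrt((|z|-a)/2) = sqrt((8.0306-8)/2) = sqrt(0.0153) = 0.1236

±(2.8311 + 0.1236i) i.e. 2.8311 + 0.1236i and -2.8311 - 0.1236i


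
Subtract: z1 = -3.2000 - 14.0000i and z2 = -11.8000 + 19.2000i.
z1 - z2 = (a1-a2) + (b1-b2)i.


Real: -3.2 + 11.8 = 8.6
Imag: -14 - 19.2 = -33.2

8.6000 - 33.2000i


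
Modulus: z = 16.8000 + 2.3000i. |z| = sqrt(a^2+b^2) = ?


|z| = sqrt(16.8^2 + 2.3^2) = sqrt(282.24 + 5.29) = sqrt(287.53) = 16.9567

|z| = 16.9567


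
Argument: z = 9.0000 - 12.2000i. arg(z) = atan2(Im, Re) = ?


Re = 9, Im = -12.2
arg = atan2(-12.2, 9) = -53.5836 degrees

arg(z) = -53.5836 degrees


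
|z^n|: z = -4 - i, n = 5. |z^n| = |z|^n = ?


|z| = sqrt(16+1) = sqrt(17) = 4.1231
|z^5| = |z|^5 = (sqrt(17))^5 = 17^2 * sqrt(17) = 289*sqrt(17)

|z^5| = 289*sqrt(17) ≈ 1191.5775


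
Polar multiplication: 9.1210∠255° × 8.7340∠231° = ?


r = 9.1210 * 8.7340 = 79.6628
theta = 255° + 231° = 486° = 126° (mod 360)

79.6628 cis(126°)


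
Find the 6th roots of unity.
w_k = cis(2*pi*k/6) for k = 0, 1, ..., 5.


The 6th roots of unity are cis(360k/6°) for k=0..5
Angle step = 360/6 = 60°
Primitive root: cis(60°)
Primitive root = 0.5000 + 0.8660i

6 roots at angles: 0°, 60°, 120°, 180°, 240°, 300°


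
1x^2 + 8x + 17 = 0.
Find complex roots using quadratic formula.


disc = 8^2 - 4*1*17 = 64 - 68 = -4
sqrt(|disc|) = sqrt(4) = 2.0000
Real part = -8/(2*1) = -4.0000
Imag part = 2.0000/(2*1) = 1.0000

-4.0000 ± 1.0000i


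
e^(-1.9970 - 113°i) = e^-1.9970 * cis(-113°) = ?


e^-1.9970 = 0.135742
cos(-113°) = -0.3907
sin(-113°) = -0.9205
Real = 0.135742*(-0.3907) = -0.0530
Imag = 0.135742*(-0.9205) = -0.1250

-0.0530 - 0.1250i


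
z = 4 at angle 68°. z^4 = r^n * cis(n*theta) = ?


r^4 = 4^4 = 256
n*theta = 4*68° = 272° = 272° (mod 360)
a = 256*cos(272°) = 8.9343
b = 256*sin(272°) = -255.8441

256 cis(272°) = 8.9343 - 255.8441i


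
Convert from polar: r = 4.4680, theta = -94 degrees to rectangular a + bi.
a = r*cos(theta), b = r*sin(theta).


a = 4.4680*cos(-94°) = 4.4680*(-0.06976) = -0.3117
b = 4.4680*sin(-94°) = 4.4680*(-0.99756) = -4.4571

-0.3117 - 4.4571i


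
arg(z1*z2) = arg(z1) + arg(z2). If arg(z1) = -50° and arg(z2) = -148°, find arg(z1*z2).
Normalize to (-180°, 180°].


arg(z1*z2) = -50° - 148° = -198°
Normalized to (-180°, 180°]: 162°

162°


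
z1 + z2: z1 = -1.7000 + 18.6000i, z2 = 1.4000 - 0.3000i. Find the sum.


Real: -1.7 + 1.4 = -0.3
Imag: 18.6 - 0.3 = 18.3

-0.3000 + 18.3000i


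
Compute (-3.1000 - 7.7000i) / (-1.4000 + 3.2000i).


Conjugate of z2 = -1.4000 - 3.2000i
Numerator: (-3.1000 - 7.7000i)(-1.4000 - 3.2000i) = -20.3000 + 20.7000i
Denominator: (-1.4)^2 + 3.2^2 = 12.2
Result = (-20.3000 + 20.7000i)/12.2

-1.6639 + 1.6967i


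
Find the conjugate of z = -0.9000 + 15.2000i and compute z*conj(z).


z_bar = -0.9000 - 15.2000i
z*z_bar = (-0.9)^2 + 15.2^2 = 0.81 + 231.04 = 231.85

z_bar = -0.9000 - 15.2000i, z*z_bar = 231.85


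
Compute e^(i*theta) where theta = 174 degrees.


cos(174°) = -0.9945
sin(174°) = 0.1045

e^(i*174°) = -0.9945 + 0.1045i


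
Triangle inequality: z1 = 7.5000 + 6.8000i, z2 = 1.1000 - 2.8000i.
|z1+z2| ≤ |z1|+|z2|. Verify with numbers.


|z1| = sqrt(7.5^2 + 6.8^2) = sqrt(102.49) = 10.1237
|z2| = sqrt(1.1^2 + (-2.8)^2) = sqrt(9.05) = 3.0083
z1+z2 = 8.6000 + 4.0000i
|z1+z2| = sqrt(89.96) = 9.4847
|z1|+|z2| = 10.1237 + 3.0083 = 13.1320

|z1+z2| = 9.4847 ≤ |z1|+|z2| = 13.1320 (verified)


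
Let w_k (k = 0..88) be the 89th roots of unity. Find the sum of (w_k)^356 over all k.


The roots are w_k = w^k with w = e^(2*pi*i/89), and (w^k)^356 = (w^356)^k.
So S = 1 + u + u^2 + ... + u^(88) with u = w^356.
356 = 4*89 + 0, so 356 is a multiple of 89 and u = (w^89)^4 = 1.
Every one of the 89 terms equals 1: S = 89

S = 89


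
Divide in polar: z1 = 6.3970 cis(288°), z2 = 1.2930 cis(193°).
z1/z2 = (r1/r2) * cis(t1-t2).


r = 6.3970 / 1.2930 = 4.9474
theta = 288° - 193° = 95° = 95° (mod 360)

4.9474 cis(95°)


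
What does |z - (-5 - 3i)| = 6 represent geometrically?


|z - z0| = r is a circle with center z0 and radius r.
Center = (-5, -3), radius = 6

Circle with center (-5, -3) and radius 6


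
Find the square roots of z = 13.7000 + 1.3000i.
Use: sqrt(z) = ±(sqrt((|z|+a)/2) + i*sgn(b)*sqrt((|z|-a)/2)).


|z| = sqrt(187.69+1.69) = 13.7615
sqrt((|z|+a)/2) = sqrt((13.7615+13.7)/2) = sqrt(13.7308) = 3.7055
sqrt((|z|-a)/2) = sqrt((13.7615-13.7)/2) = sqrt(0.0308) = 0.1754

±(3.7055 + 0.1754i) i.e. 3.7055 + 0.1754i and -3.7055 - 0.1754i


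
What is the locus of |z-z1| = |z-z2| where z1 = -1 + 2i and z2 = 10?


Equal distances means the locus is the perpendicular bisector of z1 and z2.
Midpoint = ((-1+10)/2, (2+0)/2) = (4.5000, 1.0000)

Perpendicular bisector through (4.5000, 1.0000)


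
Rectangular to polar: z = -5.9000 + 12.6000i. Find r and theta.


r = sqrt(34.81+158.76) = sqrt(193.57) = 13.9129
theta = atan2(12.6, -5.9) = 115.0915 degrees

r = 13.9129, theta = 115.0915 degrees


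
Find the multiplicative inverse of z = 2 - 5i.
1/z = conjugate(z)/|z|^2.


|z|^2 = 4+25 = 29
1/z = (2 + 5i)/29

1/z = 0.0690 + 0.1724i


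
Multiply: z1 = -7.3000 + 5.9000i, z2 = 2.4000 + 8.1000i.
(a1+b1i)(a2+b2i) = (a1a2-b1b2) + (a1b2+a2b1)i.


Real = -7.3*2.4 - 5.9*8.1 = -17.52 - 47.79 = -65.31
Imag = -7.3*8.1 + 2.4*5.9 = -59.13 + 14.16 = -44.97

-65.3100 - 44.9700i


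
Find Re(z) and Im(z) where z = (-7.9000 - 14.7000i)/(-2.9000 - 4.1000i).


Multiply by conjugate: (-7.9000 - 14.7000i)(-2.9000 + 4.1000i) / ((-2.9)^2 + (-4.1)^2)
Numerator real = -7.9*(-2.9) - (14.7)*(-4.1) = 83.18
Numerator imag = -14.7*(-2.9) - (-7.9)*(-4.1) = 10.24
Denominator = 25.22
Re(z) = 83.18/25.22 = 3.2982
Im(z) = 10.24/25.22 = 0.4060

Re(z) = 3.2982, Im(z) = 0.4060


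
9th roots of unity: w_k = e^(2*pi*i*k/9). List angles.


The 9th roots of unity are cis(360k/9°) for k=0..8
Angle step = 360/9 = 40°
Primitive root: cis(40°)
Primitive root = 0.7660 + 0.6428i

9 roots at angles: 0°, 40°, 80°, 120°, 160°, 200°, 240°, 280°, 320°


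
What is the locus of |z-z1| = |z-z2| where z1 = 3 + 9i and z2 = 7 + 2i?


Equal distances means the locus is the perpendicular bisector of z1 and z2.
Midpoint = ((3+7)/2, (9+2)/2) = (5.0000, 5.5000)

Perpendicular bisector through (5.0000, 5.5000)


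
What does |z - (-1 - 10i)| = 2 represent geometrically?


|z - z0| = r is a circle with center z0 and radius r.
Center = (-1, -10), radius = 2

Circle with center (-1, -10) and radius 2


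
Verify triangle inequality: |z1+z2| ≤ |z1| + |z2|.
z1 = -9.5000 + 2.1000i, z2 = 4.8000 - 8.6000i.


|z1| = sqrt((-9.5)^2 + 2.1^2) = sqrt(94.66) = 9.7293
|z2| = sqrt(4.8^2 + (-8.6)^2) = sqrt(97) = 9.8489
z1+z2 = -4.7000 - 6.5000i
|z1+z2| = sqrt(64.34) = 8.0212
|z1|+|z2| = 9.7293 + 9.8489 = 19.5782

|z1+z2| = 8.0212 ≤ |z1|+|z2| = 19.5782 (verified)


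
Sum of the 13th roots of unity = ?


The sum of all 13th roots of unity is 0.
Geometric series: (1 - w^13)/(1 - w) = (1-1)/(1-w) = 0 since w^13 = 1, w ≠ 1.
Alternatively: coefficient of z^12 in z^13 - 1 is 0.

0


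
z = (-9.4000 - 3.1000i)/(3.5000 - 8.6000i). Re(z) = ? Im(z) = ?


Multiply by conjugate: (-9.4000 - 3.1000i)(3.5000 + 8.6000i) / (3.5^2 + (-8.6)^2)
Numerator real = -9.4*3.5 - (3.1)*(-8.6) = -6.24
Numerator imag = -3.1*3.5 - (-9.4)*(-8.6) = -91.69
Denominator = 86.21
Re(z) = -6.24/86.21 = -0.0724
Im(z) = -91.69/86.21 = -1.0636

Re(z) = -0.0724, Im(z) = -1.0636


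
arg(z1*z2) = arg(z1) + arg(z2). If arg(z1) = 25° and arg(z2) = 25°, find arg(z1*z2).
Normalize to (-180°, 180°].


arg(z1*z2) = 25° + 25° = 50°
Normalized to (-180°, 180°]: 50°

50°


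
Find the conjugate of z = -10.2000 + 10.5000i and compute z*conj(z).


z_bar = -10.2000 - 10.5000i
z*z_bar = (-10.2)^2 + 10.5^2 = 104.04 + 110.25 = 214.29

z_bar = -10.2000 - 10.5000i, z*z_bar = 214.29


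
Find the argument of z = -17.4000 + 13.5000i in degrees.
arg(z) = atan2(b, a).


Re = -17.4, Im = 13.5
arg = atan2(13.5, -17.4) = 142.1935 degrees

arg(z) = 142.1935 degrees


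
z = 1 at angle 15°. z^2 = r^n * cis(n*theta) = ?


r^2 = 1^2 = 1
n*theta = 2*15° = 30° = 30° (mod 360)
a = 1*cos(30°) = 0.8660
b = 1*sin(30°) = 0.5000

1 cis(30°) = 0.8660 + 0.5000i


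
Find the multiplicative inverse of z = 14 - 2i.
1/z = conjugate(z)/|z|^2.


|z|^2 = 196+4 = 200
1/z = (14 + 2i)/200

1/z = 0.0700 + 0.0100i


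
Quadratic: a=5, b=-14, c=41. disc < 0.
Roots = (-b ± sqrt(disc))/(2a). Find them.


disc = (-14)^2 - 4*5*41 = 196 - 820 = -624
sqrt(|disc|) = sqrt(624) = 24.9800
Real part = 14/(2*5) = 1.4000
Imag part = 24.9800/(2*5) = 2.4980

1.4000 ± 2.4980i


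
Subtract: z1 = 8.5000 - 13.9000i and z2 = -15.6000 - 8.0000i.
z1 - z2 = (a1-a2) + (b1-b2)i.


Real: 8.5 + 15.6 = 24.1
Imag: -13.9 + 8 = -5.9

24.1000 - 5.9000i


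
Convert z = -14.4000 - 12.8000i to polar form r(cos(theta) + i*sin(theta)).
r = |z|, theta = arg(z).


r = sqrt(207.36+163.84) = sqrt(371.2) = 19.2666
theta = atan2(-12.8, -14.4) = -138.3665 degrees

r = 19.2666, theta = -138.3665 degrees


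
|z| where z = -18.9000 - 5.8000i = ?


|z| = sqrt((-18.9)^2 + (-5.8)^2) = sqrt(357.21 + 33.64) = sqrt(390.85) = 19.7699

|z| = 19.7699


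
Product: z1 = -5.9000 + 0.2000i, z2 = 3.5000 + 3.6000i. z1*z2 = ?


Real = -5.9*3.5 - 0.2*3.6 = -20.65 - 0.72 = -21.37
Imag = -5.9*3.6 + 3.5*0.2 = -21.24 + 0.7 = -20.54

-21.3700 - 20.5400i


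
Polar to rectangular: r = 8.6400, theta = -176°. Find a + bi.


a = 8.6400*cos(-176°) = 8.6400*(-0.997564) = -8.6190
b = 8.6400*sin(-176°) = 8.6400*(-0.06976) = -0.6027

-8.6190 - 0.6027i


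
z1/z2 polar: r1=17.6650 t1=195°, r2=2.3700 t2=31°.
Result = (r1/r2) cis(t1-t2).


r = 17.6650 / 2.3700 = 7.4536
theta = 195° - 31° = 164° = 164° (mod 360)

7.4536 cis(164°)


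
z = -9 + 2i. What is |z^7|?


|z| = sqrt(81+4) = sqrt(85) = 9.2195
|z^7| = |z|^7 = (sqrt(85))^7 = 85^3 * sqrt(85) = 614125*sqrt(85)

|z^7| = 614125*sqrt(85) ≈ 5661952.7398


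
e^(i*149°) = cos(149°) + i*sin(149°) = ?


cos(149°) = -0.8572
sin(149°) = 0.5150

e^(i*149°) = -0.8572 + 0.5150i


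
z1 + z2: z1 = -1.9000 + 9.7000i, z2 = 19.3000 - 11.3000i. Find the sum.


Real: -1.9 + 19.3 = 17.4
Imag: 9.7 - 11.3 = -1.6

17.4000 - 1.6000i


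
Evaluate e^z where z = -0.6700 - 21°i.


e^-0.6700 = 0.5117
cos(-21°) = 0.9336
sin(-21°) = -0.3584
Real = 0.5117*0.9336 = 0.4777
Imag = 0.5117*(-0.3584) = -0.1834

0.4777 - 0.1834i


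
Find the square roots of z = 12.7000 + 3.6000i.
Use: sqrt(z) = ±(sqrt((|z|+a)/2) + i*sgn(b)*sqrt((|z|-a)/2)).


|z| = sqrt(161.29+12.96) = 13.2004
sqrt((|z|+a)/2) = sqrt((13.2004+12.7)/2) = sqrt(12.9502) = 3.5986
sqrt((|z|-a)/2) = sqrt((13.2004-12.7)/2) = sqrt(0.2502) = 0.5002

±(3.5986 + 0.5002i) i.e. 3.5986 + 0.5002i and -3.5986 - 0.5002i


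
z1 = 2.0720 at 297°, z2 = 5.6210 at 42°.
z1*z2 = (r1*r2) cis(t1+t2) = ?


r = 2.0720 * 5.6210 = 11.6467
theta = 297° + 42° = 339° = 339° (mod 360)

11.6467 cis(339°)


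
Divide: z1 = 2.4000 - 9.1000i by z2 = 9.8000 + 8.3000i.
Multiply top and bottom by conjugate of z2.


Conjugate of z2 = 9.8000 - 8.3000i
Numerator: (2.4000 - 9.1000i)(9.8000 - 8.3000i) = -52.0100 - 109.1000i
Denominator: 9.8^2 + 8.3^2 = 164.93
Result = (-52.0100 - 109.1000i)/164.93

-0.3153 - 0.6615i


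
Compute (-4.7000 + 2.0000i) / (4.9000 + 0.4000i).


Conjugate of z2 = 4.9000 - 0.4000i
Numerator: (-4.7000 + 2.0000i)(4.9000 - 0.4000i) = -22.2300 + 11.6800i
Denominator: 4.9^2 + 0.4^2 = 24.17
Result = (-22.2300 + 11.6800i)/24.17

-0.9197 + 0.4832i


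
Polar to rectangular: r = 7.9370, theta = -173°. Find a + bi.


a = 7.9370*cos(-173°) = 7.9370*(-0.992546) = -7.8778
b = 7.9370*sin(-173°) = 7.9370*(-0.12187) = -0.9673

-7.8778 - 0.9673i


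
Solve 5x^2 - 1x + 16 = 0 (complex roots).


disc = (-1)^2 - 4*5*16 = 1 - 320 = -319
sqrt(|disc|) = sqrt(319) = 17.8606
Real part = 1/(2*5) = 0.1000
Imag part = 17.8606/(2*5) = 1.7861

0.1000 ± 1.7861i


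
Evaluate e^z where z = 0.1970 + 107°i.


e^0.1970 = 1.2177
cos(107°) = -0.29237
sin(107°) = 0.9563
Real = 1.2177*(-0.29237) = -0.3560
Imag = 1.2177*0.9563 = 1.1645

-0.3560 + 1.1645i


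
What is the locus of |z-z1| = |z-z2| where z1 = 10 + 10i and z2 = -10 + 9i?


Equal distances means the locus is the perpendicular bisector of z1 and z2.
Midpoint = ((10+(-10))/2, (10+9)/2) = (0, 9.5000)

Perpendicular bisector through (0, 9.5000)


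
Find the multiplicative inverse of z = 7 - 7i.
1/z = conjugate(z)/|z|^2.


|z|^2 = 49+49 = 98
1/z = (7 + 7i)/98

1/z = 0.0714 + 0.0714i


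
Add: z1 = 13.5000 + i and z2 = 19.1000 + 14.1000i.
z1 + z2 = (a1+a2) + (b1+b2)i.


Real: 13.5 + 19.1 = 32.6
Imag: 1 + 14.1 = 15.1

32.6000 + 15.1000i


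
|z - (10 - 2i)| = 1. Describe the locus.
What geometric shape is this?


|z - z0| = r is a circle with center z0 and radius r.
Center = (10, -2), radius = 1

Circle with center (10, -2) and radius 1


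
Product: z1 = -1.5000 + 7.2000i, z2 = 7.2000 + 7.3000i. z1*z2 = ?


Real = -1.5*7.2 - 7.2*7.3 = -10.8 - 52.56 = -63.36
Imag = -1.5*7.3 + 7.2*7.2 = -10.95 + 51.84 = 40.89

-63.3600 + 40.8900i


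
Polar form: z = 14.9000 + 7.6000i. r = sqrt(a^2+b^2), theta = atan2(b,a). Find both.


r = sqrt(222.01+57.76) = sqrt(279.77) = 16.7263
theta = atan2(7.6, 14.9) = 27.0246 degrees

r = 16.7263, theta = 27.0246 degrees


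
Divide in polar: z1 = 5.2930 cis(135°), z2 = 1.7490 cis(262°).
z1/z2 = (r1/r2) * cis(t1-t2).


r = 5.2930 / 1.7490 = 3.0263
theta = 135° - 262° = -127° = 233° (mod 360)

3.0263 cis(233°)


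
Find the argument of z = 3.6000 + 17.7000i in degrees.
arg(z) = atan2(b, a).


Re = 3.6, Im = 17.7
arg = atan2(17.7, 3.6) = 78.5034 degrees

arg(z) = 78.5034 degrees


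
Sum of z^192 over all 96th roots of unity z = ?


The roots are w_k = w^k with w = e^(2*pi*i/96), and (w^k)^192 = (w^192)^k.
So S = 1 + u + u^2 + ... + u^(95) with u = w^192.
192 = 2*96 + 0, so 192 is a multiple of 96 and u = (w^96)^2 = 1.
Every one of the 96 terms equals 1: S = 96

S = 96
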